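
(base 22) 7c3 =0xE47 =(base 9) 5011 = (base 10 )3655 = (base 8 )7107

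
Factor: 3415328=2^5*7^1*79^1*193^1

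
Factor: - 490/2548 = - 5/26 = -2^( - 1)*5^1*13^ (- 1)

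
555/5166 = 185/1722 = 0.11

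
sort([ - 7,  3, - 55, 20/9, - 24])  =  [-55, - 24, -7,20/9,  3 ]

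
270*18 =4860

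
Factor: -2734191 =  - 3^2*461^1*659^1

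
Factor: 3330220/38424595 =2^2 *11^( - 1 )*269^1*373^(-1 )*619^1 * 1873^( - 1) = 666044/7684919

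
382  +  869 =1251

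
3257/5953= 3257/5953= 0.55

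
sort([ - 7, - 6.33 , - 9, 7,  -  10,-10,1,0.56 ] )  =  [-10,  -  10,-9,-7,-6.33,0.56, 1 , 7 ] 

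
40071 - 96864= - 56793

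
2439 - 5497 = -3058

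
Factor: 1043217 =3^2* 7^1*29^1*571^1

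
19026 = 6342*3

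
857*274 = 234818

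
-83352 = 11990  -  95342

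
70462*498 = 35090076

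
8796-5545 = 3251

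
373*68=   25364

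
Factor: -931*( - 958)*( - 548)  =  -488760104 = - 2^3*7^2*19^1 * 137^1*479^1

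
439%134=37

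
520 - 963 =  - 443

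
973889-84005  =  889884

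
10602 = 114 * 93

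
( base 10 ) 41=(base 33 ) 18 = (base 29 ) 1c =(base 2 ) 101001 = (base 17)27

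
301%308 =301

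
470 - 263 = 207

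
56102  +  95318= 151420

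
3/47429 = 3/47429  =  0.00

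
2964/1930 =1 + 517/965 = 1.54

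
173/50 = 3 + 23/50 = 3.46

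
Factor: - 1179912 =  - 2^3*3^1*211^1*233^1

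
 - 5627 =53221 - 58848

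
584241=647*903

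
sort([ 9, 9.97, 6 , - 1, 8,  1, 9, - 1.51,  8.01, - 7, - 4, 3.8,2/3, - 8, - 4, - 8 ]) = [  -  8, - 8, - 7, - 4,  -  4, - 1.51, - 1,2/3,1, 3.8, 6, 8,8.01, 9 , 9,9.97 ]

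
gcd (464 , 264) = 8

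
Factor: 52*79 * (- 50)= - 2^3*5^2*13^1*79^1=- 205400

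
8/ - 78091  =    -  8/78091  =  -0.00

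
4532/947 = 4 + 744/947=4.79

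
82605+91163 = 173768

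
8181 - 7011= 1170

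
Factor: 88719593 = 2939^1*30187^1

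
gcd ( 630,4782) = 6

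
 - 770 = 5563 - 6333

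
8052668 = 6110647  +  1942021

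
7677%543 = 75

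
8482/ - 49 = -8482/49 = - 173.10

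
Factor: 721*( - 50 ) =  - 36050 = - 2^1*5^2*7^1*103^1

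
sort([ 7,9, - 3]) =[ - 3,7 , 9]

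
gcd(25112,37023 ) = 43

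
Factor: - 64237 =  - 64237^1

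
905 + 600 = 1505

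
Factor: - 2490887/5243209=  - 7^1*509^( - 1)*10301^( - 1)*355841^1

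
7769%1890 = 209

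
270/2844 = 15/158 = 0.09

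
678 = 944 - 266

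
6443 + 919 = 7362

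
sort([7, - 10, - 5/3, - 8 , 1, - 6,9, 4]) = [-10, - 8, - 6, - 5/3,  1,4,7,9 ] 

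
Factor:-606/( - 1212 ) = 1/2 = 2^( - 1 )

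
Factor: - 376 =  - 2^3*47^1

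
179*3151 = 564029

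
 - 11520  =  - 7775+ - 3745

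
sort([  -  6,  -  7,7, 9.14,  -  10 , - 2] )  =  [  -  10, - 7, - 6, - 2, 7, 9.14 ]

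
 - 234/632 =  - 1 + 199/316 = - 0.37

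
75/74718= 25/24906 = 0.00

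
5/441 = 5/441=0.01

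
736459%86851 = 41651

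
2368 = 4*592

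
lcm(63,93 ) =1953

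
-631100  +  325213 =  - 305887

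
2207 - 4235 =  - 2028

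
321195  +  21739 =342934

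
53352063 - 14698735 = 38653328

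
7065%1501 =1061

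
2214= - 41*( - 54)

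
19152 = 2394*8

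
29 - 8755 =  - 8726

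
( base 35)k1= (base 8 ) 1275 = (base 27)PQ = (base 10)701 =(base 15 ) 31b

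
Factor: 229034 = 2^1*13^1*23^1*383^1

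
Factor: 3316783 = 31^1*106993^1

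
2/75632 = 1/37816 = 0.00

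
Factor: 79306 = 2^1*19^1*2087^1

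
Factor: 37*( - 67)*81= -3^4*37^1*67^1 = -200799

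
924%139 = 90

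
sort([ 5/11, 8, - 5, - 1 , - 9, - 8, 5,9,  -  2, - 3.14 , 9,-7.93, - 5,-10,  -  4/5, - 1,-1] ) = [ - 10, - 9, - 8, - 7.93,-5 ,  -  5 , - 3.14, - 2, - 1, - 1, - 1,-4/5,5/11,5, 8,9,  9 ]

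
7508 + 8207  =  15715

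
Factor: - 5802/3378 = - 967/563  =  - 563^(- 1)*967^1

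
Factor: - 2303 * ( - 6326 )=14568778 = 2^1*7^2*47^1*3163^1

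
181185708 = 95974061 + 85211647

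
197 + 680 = 877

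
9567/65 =9567/65 = 147.18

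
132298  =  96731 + 35567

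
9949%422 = 243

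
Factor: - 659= - 659^1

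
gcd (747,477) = 9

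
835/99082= 835/99082 =0.01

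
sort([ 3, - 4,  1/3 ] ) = [ - 4, 1/3, 3 ] 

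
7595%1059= 182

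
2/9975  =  2/9975 = 0.00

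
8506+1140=9646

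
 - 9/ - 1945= 9/1945= 0.00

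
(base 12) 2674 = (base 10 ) 4408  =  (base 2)1000100111000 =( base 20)B08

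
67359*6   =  404154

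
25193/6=25193/6  =  4198.83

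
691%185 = 136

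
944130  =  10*94413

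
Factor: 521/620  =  2^( - 2) * 5^( - 1 )*31^( - 1 ) * 521^1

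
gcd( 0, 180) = 180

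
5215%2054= 1107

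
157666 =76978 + 80688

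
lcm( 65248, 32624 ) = 65248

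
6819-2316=4503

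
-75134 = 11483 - 86617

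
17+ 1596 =1613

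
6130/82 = 3065/41 = 74.76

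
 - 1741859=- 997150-744709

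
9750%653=608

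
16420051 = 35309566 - 18889515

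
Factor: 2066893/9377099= 2066893^1*9377099^( - 1)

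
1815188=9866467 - 8051279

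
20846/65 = 20846/65 =320.71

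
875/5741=875/5741 = 0.15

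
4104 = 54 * 76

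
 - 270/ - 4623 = 90/1541 = 0.06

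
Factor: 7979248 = 2^4*149^1*3347^1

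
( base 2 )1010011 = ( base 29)2P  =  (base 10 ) 83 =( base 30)2N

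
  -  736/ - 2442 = 368/1221 = 0.30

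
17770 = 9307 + 8463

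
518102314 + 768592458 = 1286694772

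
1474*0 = 0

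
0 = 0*8286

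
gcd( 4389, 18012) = 57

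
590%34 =12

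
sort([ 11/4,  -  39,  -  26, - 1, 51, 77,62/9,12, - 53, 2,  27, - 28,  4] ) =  [-53, - 39, - 28,-26, - 1,2,  11/4, 4,62/9, 12,27 , 51,77]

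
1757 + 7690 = 9447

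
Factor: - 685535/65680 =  -2^(-4) * 167^1=- 167/16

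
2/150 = 1/75 =0.01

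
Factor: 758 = 2^1 * 379^1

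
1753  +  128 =1881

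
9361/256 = 36 + 145/256 = 36.57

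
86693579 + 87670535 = 174364114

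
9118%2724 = 946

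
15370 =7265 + 8105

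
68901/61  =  1129+32/61 = 1129.52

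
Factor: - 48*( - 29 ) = 1392 = 2^4 *3^1*29^1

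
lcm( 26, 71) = 1846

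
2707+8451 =11158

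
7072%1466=1208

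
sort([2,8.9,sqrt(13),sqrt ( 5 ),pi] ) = [2,sqrt(5),pi,sqrt(13),8.9 ] 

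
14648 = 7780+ 6868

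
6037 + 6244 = 12281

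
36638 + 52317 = 88955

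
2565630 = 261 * 9830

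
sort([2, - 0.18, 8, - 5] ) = [  -  5, - 0.18, 2, 8] 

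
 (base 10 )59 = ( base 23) 2D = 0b111011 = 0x3B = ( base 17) 38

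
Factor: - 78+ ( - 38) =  - 116 = -2^2*29^1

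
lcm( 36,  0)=0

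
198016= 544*364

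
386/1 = 386 = 386.00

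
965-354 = 611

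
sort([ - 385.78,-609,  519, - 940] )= [ - 940, - 609, - 385.78,519]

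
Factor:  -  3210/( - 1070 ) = 3^1 = 3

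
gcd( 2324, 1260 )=28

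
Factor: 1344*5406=7265664 = 2^7 * 3^2*7^1*17^1*53^1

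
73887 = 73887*1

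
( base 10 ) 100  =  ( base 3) 10201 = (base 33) 31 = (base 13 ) 79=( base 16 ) 64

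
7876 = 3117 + 4759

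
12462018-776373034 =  - 763911016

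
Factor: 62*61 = 2^1*31^1 * 61^1 = 3782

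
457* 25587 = 11693259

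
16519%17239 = 16519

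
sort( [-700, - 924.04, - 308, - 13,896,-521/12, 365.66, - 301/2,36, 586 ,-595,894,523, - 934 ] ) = [ - 934,  -  924.04, - 700, - 595,-308, - 301/2, - 521/12, - 13 , 36,365.66, 523,586,894, 896]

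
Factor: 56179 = 56179^1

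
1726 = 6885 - 5159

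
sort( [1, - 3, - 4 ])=[ - 4, -3, 1]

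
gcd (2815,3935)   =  5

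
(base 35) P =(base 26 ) p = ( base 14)1B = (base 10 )25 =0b11001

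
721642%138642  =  28432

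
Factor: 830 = 2^1*5^1 * 83^1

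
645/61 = 10 + 35/61 = 10.57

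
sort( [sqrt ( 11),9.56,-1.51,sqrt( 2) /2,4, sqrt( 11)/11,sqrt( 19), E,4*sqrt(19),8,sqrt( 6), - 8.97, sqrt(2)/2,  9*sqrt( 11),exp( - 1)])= [  -  8.97, - 1.51,  sqrt(11)/11,  exp ( - 1),sqrt( 2 ) /2, sqrt( 2)/2,sqrt(  6),E, sqrt(11),4, sqrt( 19), 8,  9.56,4 * sqrt( 19),9*sqrt (11)]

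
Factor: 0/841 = 0^1 = 0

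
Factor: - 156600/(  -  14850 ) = 2^2*11^(-1) * 29^1 = 116/11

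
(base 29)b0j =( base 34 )80m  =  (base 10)9270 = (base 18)1ab0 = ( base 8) 22066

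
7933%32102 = 7933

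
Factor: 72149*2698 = 2^1*7^1*11^1*19^1*71^1* 937^1 = 194658002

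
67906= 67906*1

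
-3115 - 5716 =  - 8831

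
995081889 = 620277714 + 374804175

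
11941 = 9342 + 2599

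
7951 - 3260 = 4691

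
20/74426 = 10/37213 = 0.00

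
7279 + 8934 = 16213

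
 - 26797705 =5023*( - 5335)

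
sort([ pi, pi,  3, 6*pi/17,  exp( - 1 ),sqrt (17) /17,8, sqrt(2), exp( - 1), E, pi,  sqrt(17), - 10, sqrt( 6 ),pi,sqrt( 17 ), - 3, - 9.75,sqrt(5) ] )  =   [-10, - 9.75 , - 3,  sqrt(17)/17 , exp(-1),exp( - 1 ),6*pi/17, sqrt(2 ), sqrt(5),  sqrt( 6 ),E,3,  pi, pi,pi , pi,sqrt( 17), sqrt( 17), 8 ]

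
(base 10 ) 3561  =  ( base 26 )56p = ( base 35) 2vq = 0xde9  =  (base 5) 103221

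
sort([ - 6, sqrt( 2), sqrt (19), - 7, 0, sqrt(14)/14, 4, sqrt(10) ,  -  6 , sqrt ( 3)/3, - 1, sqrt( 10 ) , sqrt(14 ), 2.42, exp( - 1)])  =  [ - 7, - 6,-6 , - 1,0,sqrt(14)/14, exp( - 1 ), sqrt(3 ) /3, sqrt( 2), 2.42, sqrt(10),sqrt(10),sqrt(14), 4,sqrt( 19)]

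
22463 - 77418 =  - 54955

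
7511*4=30044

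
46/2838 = 23/1419 = 0.02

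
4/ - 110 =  - 1  +  53/55 = - 0.04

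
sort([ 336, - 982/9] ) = [-982/9,336]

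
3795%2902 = 893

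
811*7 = 5677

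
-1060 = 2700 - 3760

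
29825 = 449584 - 419759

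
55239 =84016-28777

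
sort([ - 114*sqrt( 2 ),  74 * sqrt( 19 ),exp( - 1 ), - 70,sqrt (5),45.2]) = [ - 114*sqrt( 2 ), - 70 , exp( - 1), sqrt ( 5),45.2,74*sqrt( 19) ]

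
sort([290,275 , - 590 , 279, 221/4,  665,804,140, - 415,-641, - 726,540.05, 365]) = [ - 726,  -  641, - 590, - 415,221/4,  140, 275,279, 290, 365, 540.05,665  ,  804] 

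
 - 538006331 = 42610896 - 580617227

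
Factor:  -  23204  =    -  2^2* 5801^1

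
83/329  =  83/329  =  0.25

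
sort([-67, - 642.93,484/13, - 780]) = [-780, - 642.93, - 67, 484/13]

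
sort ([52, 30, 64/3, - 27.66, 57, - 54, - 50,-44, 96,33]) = [-54 , - 50, - 44, - 27.66, 64/3, 30, 33 , 52, 57,96 ] 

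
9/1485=1/165 = 0.01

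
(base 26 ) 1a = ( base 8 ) 44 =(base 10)36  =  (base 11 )33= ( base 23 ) 1D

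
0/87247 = 0 = 0.00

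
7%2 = 1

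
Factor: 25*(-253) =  - 6325  =  - 5^2*11^1*23^1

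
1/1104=1/1104 = 0.00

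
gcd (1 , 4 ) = 1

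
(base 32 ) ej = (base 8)723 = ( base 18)17h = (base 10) 467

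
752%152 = 144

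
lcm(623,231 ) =20559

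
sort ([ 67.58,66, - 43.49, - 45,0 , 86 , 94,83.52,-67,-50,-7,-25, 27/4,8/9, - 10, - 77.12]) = [ - 77.12,-67,  -  50, - 45,-43.49,-25,-10, - 7,0,8/9,27/4, 66,67.58,83.52,86,94]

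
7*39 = 273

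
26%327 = 26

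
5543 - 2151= 3392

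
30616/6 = 5102 + 2/3 = 5102.67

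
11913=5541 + 6372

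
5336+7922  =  13258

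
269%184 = 85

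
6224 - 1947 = 4277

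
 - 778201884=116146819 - 894348703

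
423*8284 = 3504132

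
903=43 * 21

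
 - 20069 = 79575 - 99644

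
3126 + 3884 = 7010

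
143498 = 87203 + 56295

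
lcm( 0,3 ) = 0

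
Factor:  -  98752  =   - 2^6*1543^1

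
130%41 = 7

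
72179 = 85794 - 13615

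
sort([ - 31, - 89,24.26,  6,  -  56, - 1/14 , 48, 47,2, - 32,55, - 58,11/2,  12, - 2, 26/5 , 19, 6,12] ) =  [ - 89, - 58,-56 ,-32, - 31, - 2, - 1/14,2, 26/5, 11/2 , 6,6 , 12,12,19,24.26,47,48, 55 ]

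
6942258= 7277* 954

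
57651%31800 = 25851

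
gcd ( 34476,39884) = 676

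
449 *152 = 68248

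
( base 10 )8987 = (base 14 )33BD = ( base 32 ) 8OR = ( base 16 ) 231B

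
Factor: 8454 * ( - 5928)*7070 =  - 354315255840 =- 2^5*3^2*5^1*7^1*13^1*19^1*101^1*1409^1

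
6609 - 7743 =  -1134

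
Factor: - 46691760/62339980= - 2334588/3116999= - 2^2*3^1*257^1 * 757^1*3116999^( - 1)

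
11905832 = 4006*2972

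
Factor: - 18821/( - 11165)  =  5^( - 1)* 7^(  -  1) * 59^1 = 59/35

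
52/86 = 26/43 = 0.60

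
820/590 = 1 + 23/59 = 1.39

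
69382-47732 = 21650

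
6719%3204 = 311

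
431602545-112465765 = 319136780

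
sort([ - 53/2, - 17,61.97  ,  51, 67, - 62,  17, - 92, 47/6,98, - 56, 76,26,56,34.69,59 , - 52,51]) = [-92 ,-62, - 56 , - 52, - 53/2,  -  17,47/6,17,26,34.69,51,51,56, 59 , 61.97,67,76,98]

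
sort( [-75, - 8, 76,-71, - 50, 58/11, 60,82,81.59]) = [-75,-71, - 50, - 8,58/11, 60, 76, 81.59  ,  82]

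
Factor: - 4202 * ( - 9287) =39023974 = 2^1*11^1*37^1*191^1 * 251^1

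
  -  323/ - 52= 323/52 = 6.21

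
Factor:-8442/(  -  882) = 67/7 = 7^( - 1)* 67^1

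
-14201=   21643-35844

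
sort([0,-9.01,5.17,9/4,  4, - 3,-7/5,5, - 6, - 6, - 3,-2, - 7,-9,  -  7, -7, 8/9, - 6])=[ - 9.01,  -  9, - 7, - 7,  -  7, - 6 , - 6, - 6 , - 3, - 3, -2,-7/5, 0,8/9,9/4 , 4,5,5.17] 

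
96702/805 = 96702/805 = 120.13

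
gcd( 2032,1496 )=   8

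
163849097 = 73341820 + 90507277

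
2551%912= 727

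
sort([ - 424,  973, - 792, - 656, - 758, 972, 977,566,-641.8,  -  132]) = [  -  792, - 758,  -  656,- 641.8,  -  424,  -  132, 566, 972,973, 977 ] 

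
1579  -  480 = 1099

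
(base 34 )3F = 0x75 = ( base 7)225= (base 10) 117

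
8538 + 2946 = 11484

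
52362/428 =122 + 73/214 = 122.34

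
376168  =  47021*8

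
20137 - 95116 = -74979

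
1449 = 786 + 663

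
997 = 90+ 907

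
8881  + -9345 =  - 464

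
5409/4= 5409/4 = 1352.25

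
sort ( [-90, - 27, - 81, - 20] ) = [ - 90, - 81, - 27 , - 20] 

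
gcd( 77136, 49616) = 16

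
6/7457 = 6/7457 = 0.00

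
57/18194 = 57/18194 = 0.00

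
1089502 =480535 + 608967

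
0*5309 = 0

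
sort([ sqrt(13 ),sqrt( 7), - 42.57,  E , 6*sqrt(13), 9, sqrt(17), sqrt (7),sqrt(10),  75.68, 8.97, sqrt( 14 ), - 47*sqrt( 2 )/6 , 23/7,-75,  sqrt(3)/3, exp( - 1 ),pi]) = [ - 75, - 42.57, -47*sqrt(2 ) /6, exp ( - 1 ), sqrt (3) /3, sqrt(7),sqrt(7),E,pi, sqrt( 10),23/7,sqrt(13), sqrt(14), sqrt(17),8.97 , 9, 6 * sqrt ( 13),75.68]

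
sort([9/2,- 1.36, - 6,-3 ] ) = [ - 6, - 3, - 1.36,9/2]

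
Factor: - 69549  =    -  3^1*97^1*239^1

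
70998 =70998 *1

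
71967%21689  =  6900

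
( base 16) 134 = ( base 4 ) 10310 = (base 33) 9B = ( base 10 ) 308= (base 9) 372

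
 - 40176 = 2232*(- 18 ) 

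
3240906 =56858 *57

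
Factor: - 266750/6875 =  - 194/5 = -2^1*5^( - 1)*97^1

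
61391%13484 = 7455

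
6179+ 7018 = 13197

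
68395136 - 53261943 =15133193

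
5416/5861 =5416/5861 = 0.92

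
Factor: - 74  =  -2^1*37^1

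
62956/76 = 828 + 7/19 = 828.37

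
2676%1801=875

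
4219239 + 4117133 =8336372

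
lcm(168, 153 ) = 8568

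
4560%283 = 32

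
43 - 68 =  - 25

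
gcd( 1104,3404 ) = 92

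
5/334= 5/334 = 0.01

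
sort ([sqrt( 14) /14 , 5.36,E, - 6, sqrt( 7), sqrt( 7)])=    [ - 6,sqrt(14 ) /14, sqrt( 7 ), sqrt( 7 ),E, 5.36 ] 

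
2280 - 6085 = -3805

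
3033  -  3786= - 753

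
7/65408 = 1/9344 = 0.00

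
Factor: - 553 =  - 7^1*79^1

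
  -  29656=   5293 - 34949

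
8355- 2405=5950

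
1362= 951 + 411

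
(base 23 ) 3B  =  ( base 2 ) 1010000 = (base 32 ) 2g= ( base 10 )80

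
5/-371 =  - 1 + 366/371 = -  0.01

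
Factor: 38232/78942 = 2^2 * 3^3  *  223^( - 1) = 108/223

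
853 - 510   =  343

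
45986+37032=83018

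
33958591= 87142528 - 53183937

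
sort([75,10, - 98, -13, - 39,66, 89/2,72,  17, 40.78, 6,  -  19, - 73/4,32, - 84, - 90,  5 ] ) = [ - 98, - 90, - 84, - 39,-19, - 73/4 , - 13,5, 6,10 , 17,32,40.78,89/2,66,72, 75] 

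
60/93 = 20/31 = 0.65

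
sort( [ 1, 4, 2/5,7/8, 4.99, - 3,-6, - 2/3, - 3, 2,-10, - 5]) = [ - 10,-6,-5, - 3, - 3 , - 2/3 , 2/5, 7/8, 1,2,  4, 4.99] 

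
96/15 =32/5 = 6.40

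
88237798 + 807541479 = 895779277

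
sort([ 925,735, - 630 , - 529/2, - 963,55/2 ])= [ - 963  , - 630,-529/2, 55/2 , 735,925]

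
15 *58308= 874620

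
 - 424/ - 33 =424/33 = 12.85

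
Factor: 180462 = 2^1*3^1*19^1*1583^1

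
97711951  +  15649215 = 113361166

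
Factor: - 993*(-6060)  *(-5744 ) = -2^6* 3^2 * 5^1*101^1 *331^1* 359^1  =  -34564979520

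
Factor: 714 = 2^1*3^1*7^1 * 17^1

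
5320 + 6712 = 12032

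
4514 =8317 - 3803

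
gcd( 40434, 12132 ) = 6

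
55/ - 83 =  - 55/83= - 0.66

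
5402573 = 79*68387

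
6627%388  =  31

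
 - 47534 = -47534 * 1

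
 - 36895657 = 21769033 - 58664690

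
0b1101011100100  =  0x1ae4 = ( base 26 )a4k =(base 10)6884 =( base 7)26033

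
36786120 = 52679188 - 15893068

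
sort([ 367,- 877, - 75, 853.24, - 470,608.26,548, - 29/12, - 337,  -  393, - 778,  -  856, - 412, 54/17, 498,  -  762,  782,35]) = [ - 877, - 856, - 778, - 762, - 470, - 412, - 393, - 337, - 75, - 29/12,54/17, 35, 367,498,548,608.26, 782,853.24 ] 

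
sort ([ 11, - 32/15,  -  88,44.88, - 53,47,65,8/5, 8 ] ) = [ - 88, - 53, - 32/15 , 8/5, 8, 11,44.88,47, 65 ] 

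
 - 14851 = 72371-87222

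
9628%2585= 1873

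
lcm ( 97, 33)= 3201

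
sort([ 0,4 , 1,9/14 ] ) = [ 0, 9/14,  1, 4 ] 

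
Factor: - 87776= - 2^5*13^1*211^1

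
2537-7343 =-4806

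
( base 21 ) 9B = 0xc8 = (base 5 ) 1300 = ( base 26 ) 7I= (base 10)200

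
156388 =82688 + 73700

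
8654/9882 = 4327/4941= 0.88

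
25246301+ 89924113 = 115170414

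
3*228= 684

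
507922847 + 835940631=1343863478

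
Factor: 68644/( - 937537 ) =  - 2^2*131^2*937537^( - 1 )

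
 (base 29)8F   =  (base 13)160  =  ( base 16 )F7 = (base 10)247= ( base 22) b5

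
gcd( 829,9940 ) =1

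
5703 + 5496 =11199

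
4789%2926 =1863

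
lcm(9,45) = 45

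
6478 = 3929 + 2549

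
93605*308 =28830340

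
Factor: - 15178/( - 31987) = 2^1*29^(  -  1)*1103^( -1)*7589^1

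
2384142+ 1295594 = 3679736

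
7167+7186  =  14353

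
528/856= 66/107 = 0.62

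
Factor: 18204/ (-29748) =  - 41/67 = -41^1*67^ (-1)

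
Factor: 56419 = 11^1*23^1 *223^1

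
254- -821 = 1075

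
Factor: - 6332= - 2^2*1583^1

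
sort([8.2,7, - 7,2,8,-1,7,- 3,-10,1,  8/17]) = [ - 10, - 7, - 3, - 1,8/17, 1,  2, 7, 7, 8, 8.2]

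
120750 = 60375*2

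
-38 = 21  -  59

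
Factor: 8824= 2^3*1103^1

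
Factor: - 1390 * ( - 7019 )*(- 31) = - 2^1*5^1 * 31^1 * 139^1*7019^1 = - 302448710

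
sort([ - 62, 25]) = [ - 62, 25 ]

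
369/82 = 4 + 1/2 =4.50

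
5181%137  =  112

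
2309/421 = 2309/421 =5.48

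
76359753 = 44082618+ 32277135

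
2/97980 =1/48990  =  0.00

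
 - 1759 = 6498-8257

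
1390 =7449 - 6059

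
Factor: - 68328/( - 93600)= 2^( - 2 )*5^( - 2) *73^1 = 73/100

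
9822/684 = 1637/114 = 14.36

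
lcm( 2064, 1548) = 6192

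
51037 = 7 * 7291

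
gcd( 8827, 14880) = 1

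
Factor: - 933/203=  - 3^1*7^(  -  1) * 29^ ( - 1) * 311^1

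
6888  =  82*84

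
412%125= 37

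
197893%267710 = 197893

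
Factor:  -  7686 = -2^1*3^2*7^1*61^1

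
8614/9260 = 4307/4630 = 0.93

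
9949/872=9949/872 = 11.41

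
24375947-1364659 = 23011288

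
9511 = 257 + 9254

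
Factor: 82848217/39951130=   2^(- 1)*5^( - 1)*37^1*  2239141^1*3995113^(-1)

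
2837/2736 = 2837/2736 = 1.04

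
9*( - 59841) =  - 538569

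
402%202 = 200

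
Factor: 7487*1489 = 11148143 = 1489^1*7487^1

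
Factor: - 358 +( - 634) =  - 2^5 * 31^1 = - 992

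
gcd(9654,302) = 2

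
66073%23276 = 19521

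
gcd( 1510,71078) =2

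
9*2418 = 21762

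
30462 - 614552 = -584090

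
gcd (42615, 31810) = 5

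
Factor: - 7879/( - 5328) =2^( - 4) * 3^( - 2 )*37^( - 1) * 7879^1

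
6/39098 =3/19549 = 0.00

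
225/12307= 225/12307  =  0.02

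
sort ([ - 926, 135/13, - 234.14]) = [ - 926, - 234.14, 135/13] 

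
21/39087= 7/13029 = 0.00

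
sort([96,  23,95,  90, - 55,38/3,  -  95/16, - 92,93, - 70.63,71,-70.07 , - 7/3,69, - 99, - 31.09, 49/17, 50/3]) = [ - 99, - 92, - 70.63, - 70.07,- 55, - 31.09,-95/16, - 7/3,49/17,38/3,50/3,23,69, 71,90,93, 95,96] 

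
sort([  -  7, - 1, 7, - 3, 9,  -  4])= [ - 7, - 4,-3, - 1,7, 9]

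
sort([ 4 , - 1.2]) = [ - 1.2, 4]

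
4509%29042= 4509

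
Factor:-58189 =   -  58189^1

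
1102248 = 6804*162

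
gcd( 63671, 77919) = 1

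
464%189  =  86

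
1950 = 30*65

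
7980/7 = 1140 = 1140.00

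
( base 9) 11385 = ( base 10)7610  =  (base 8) 16672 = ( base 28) 9jm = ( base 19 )121a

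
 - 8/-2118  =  4/1059 = 0.00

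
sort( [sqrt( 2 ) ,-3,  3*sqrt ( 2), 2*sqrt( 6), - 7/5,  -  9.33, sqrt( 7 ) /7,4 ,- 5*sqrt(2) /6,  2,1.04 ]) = [ - 9.33 , - 3 , - 7/5, -5*sqrt( 2 )/6,sqrt( 7)/7 , 1.04 , sqrt( 2),2,4, 3*sqrt( 2 ) , 2*sqrt( 6 ) ] 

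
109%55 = 54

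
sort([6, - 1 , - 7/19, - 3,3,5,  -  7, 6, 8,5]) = [  -  7, - 3, - 1,-7/19, 3 , 5,5, 6,6,8]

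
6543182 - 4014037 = 2529145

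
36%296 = 36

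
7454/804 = 3727/402  =  9.27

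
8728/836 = 10 + 92/209 = 10.44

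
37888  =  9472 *4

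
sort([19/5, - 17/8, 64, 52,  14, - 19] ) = [ - 19,  -  17/8,  19/5,14, 52,64] 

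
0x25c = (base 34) hq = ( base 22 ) 15A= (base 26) N6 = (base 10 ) 604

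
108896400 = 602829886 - 493933486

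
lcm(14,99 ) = 1386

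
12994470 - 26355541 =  - 13361071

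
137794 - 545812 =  - 408018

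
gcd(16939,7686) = 1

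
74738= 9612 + 65126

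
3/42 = 1/14  =  0.07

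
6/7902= 1/1317 = 0.00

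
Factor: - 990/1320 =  - 3/4  =  - 2^( - 2 ) * 3^1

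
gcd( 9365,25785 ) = 5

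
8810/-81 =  - 8810/81 = -108.77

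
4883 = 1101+3782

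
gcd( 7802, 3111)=1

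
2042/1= 2042 = 2042.00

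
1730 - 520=1210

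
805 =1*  805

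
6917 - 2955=3962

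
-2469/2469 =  - 1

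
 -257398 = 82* ( - 3139)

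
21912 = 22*996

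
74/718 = 37/359 = 0.10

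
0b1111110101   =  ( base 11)841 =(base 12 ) 705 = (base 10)1013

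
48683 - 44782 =3901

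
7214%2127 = 833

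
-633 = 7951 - 8584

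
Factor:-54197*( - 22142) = 1200029974 = 2^1*11^1*13^1*379^1*11071^1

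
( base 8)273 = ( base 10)187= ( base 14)D5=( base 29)6d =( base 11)160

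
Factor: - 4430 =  - 2^1 * 5^1*443^1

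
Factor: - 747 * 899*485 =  - 3^2 * 5^1*29^1*31^1*83^1*97^1= -325703205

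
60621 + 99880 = 160501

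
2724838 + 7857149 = 10581987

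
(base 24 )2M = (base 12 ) 5a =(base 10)70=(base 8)106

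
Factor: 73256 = 2^3* 9157^1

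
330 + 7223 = 7553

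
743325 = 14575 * 51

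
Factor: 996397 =773^1*1289^1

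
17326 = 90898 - 73572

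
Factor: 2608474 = 2^1*11^1*139^1*853^1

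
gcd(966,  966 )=966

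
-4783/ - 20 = 4783/20 = 239.15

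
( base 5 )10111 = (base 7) 1625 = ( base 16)290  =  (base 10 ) 656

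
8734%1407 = 292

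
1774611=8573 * 207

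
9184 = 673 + 8511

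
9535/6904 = 1+2631/6904 = 1.38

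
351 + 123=474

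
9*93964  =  845676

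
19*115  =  2185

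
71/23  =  3 + 2/23 = 3.09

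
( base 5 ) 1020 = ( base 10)135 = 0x87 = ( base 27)50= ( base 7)252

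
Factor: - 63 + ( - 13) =-76=-2^2*19^1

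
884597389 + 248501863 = 1133099252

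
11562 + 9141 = 20703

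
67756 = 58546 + 9210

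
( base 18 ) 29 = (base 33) 1c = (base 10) 45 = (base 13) 36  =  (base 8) 55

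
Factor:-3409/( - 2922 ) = 7/6 = 2^(-1 )*3^(-1)*7^1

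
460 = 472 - 12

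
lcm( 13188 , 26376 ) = 26376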